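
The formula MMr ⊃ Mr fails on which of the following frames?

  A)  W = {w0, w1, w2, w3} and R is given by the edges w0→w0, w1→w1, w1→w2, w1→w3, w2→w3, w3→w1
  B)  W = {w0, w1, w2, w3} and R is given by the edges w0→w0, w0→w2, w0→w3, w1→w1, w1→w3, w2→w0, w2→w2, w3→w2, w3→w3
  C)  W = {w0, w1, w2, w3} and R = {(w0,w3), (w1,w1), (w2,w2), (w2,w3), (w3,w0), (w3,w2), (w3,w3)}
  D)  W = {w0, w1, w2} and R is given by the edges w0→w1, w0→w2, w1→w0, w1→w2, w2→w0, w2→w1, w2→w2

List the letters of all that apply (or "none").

The schema MMr ⊃ Mr is the dual of axiom 4; it is valid on a frame iff R is transitive.
(A) R is not transitive (w2 R w3 and w3 R w1 but not w2 R w1), so the schema fails here.
(B) R is not transitive (w1 R w3 and w3 R w2 but not w1 R w2), so the schema fails here.
(C) R is not transitive (w0 R w3 and w3 R w0 but not w0 R w0), so the schema fails here.
(D) R is not transitive (w0 R w1 and w1 R w0 but not w0 R w0), so the schema fails here.

A, B, C, D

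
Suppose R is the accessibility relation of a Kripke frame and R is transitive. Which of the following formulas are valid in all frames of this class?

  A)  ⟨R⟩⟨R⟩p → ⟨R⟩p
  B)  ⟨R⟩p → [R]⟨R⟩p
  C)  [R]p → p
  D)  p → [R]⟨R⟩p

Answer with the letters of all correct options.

A

(A) ⟨R⟩⟨R⟩p → ⟨R⟩p is the dual of axiom 4, which corresponds to transitivity. Every such R is transitive — valid.
(B) ⟨R⟩p → [R]⟨R⟩p (axiom 5) characterises the euclidean frames. Such an R need not be euclidean — not valid.
(C) axiom T: valid iff R is reflexive. Such an R need not be reflexive — not valid.
(D) p → [R]⟨R⟩p is axiom B; it is valid on a frame exactly when R is symmetric. Such an R need not be symmetric, so not valid.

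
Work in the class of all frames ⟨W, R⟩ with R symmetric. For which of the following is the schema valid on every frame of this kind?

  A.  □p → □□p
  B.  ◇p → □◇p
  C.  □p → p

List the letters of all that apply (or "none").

none

(A) □p → □□p is axiom 4, which corresponds to transitivity. Such an R need not be transitive — not valid.
(B) axiom 5: valid iff R is euclidean. Such an R need not be euclidean — not valid.
(C) □p → p is axiom T; it is valid on a frame exactly when R is reflexive. Such an R need not be reflexive, so not valid.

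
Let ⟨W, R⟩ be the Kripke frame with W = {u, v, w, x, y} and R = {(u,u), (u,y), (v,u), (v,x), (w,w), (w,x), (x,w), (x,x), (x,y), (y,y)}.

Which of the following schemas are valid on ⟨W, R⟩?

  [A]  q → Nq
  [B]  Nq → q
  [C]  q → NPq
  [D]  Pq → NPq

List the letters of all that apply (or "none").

R is not reflexive: not v R v.
R is not symmetric: u R y but not y R u.
R is not euclidean: u R y and u R u but not y R u.
R is not a subset of the identity: u R y with u ≠ y.
(A) q → Nq (equivalent to ◇p→p) corresponds to R being a subset of the identity. Here R ⊄ identity, so not valid.
(B) Nq → q (axiom T) characterises the reflexive frames. R is not reflexive — not valid.
(C) q → NPq (axiom B) characterises the symmetric frames. R is not symmetric — not valid.
(D) Pq → NPq (axiom 5) characterises the euclidean frames. R is not euclidean — not valid.

none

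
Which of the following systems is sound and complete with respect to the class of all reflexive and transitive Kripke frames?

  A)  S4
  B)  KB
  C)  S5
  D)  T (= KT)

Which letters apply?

A

(A) S4 is determined by exactly this class.
(B) KB is determined by the class of symmetric frames.
(C) S5 is determined by the class of reflexive, symmetric, and transitive frames.
(D) T (= KT) is determined by the class of reflexive frames.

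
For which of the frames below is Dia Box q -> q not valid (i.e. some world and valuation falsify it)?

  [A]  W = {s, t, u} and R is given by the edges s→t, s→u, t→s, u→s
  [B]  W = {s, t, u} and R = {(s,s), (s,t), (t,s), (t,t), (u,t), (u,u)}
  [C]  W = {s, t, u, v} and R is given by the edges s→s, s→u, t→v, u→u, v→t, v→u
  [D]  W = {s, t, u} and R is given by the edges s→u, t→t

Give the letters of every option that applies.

B, C, D

The schema Dia Box q -> q is the dual of axiom B; it is valid on a frame iff R is symmetric.
(A) R is symmetric (every R-edge is matched by its reverse), so the schema is valid here.
(B) R is not symmetric (u R t but not t R u), so the schema fails here.
(C) R is not symmetric (s R u but not u R s), so the schema fails here.
(D) R is not symmetric (s R u but not u R s), so the schema fails here.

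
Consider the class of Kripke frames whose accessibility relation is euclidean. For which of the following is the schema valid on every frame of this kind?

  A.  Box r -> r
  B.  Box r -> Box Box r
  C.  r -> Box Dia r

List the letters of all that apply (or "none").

none

(A) Box r -> r is axiom T, which corresponds to reflexivity. Such an R need not be reflexive — not valid.
(B) axiom 4: valid iff R is transitive. Such an R need not be transitive — not valid.
(C) r -> Box Dia r (axiom B) characterises the symmetric frames. Such an R need not be symmetric — not valid.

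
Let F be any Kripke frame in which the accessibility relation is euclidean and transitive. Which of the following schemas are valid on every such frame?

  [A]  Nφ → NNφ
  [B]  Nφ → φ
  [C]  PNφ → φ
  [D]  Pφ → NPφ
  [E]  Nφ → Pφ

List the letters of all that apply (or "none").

A, D

(A) Nφ → NNφ (axiom 4) characterises the transitive frames. Every such R is transitive — valid.
(B) axiom T: valid iff R is reflexive. Such an R need not be reflexive — not valid.
(C) PNφ → φ (the dual of axiom B) characterises the symmetric frames. Such an R need not be symmetric — not valid.
(D) Pφ → NPφ is axiom 5, which corresponds to the euclidean property. Every such R is euclidean — valid.
(E) Nφ → Pφ is axiom D, which corresponds to seriality. Such an R need not be serial — not valid.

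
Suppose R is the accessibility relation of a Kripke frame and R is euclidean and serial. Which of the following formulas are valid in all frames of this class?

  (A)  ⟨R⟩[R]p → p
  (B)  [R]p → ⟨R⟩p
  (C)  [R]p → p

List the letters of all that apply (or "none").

B

(A) the dual of axiom B: valid iff R is symmetric. Such an R need not be symmetric — not valid.
(B) [R]p → ⟨R⟩p is axiom D; it is valid on a frame exactly when R is serial. Every such R is serial, so valid.
(C) axiom T: valid iff R is reflexive. Such an R need not be reflexive — not valid.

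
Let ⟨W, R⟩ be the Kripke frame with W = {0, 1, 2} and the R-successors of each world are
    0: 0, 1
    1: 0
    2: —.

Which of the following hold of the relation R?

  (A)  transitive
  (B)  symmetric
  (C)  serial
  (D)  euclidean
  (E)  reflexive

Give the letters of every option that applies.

(A) not transitive: 1 R 0 and 0 R 1 but not 1 R 1.
(B) symmetric: every R-edge is matched by its reverse.
(C) not serial: 2 has no R-successor.
(D) not euclidean: 0 R 1 and 0 R 1 but not 1 R 1.
(E) not reflexive: not 1 R 1.

B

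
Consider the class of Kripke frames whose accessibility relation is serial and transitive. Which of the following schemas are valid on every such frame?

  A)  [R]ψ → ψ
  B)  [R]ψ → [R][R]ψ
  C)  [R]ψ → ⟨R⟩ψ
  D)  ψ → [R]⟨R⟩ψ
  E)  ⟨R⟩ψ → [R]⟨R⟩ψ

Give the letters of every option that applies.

B, C

(A) [R]ψ → ψ is axiom T; it is valid on a frame exactly when R is reflexive. Such an R need not be reflexive, so not valid.
(B) axiom 4: valid iff R is transitive. Every such R is transitive — valid.
(C) [R]ψ → ⟨R⟩ψ is axiom D; it is valid on a frame exactly when R is serial. Every such R is serial, so valid.
(D) ψ → [R]⟨R⟩ψ is axiom B; it is valid on a frame exactly when R is symmetric. Such an R need not be symmetric, so not valid.
(E) ⟨R⟩ψ → [R]⟨R⟩ψ is axiom 5, which corresponds to the euclidean property. Such an R need not be euclidean — not valid.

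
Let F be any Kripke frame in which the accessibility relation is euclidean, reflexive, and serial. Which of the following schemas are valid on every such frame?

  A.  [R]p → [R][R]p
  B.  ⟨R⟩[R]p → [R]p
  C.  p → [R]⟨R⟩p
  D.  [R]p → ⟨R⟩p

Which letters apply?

A relation that is euclidean, reflexive, and serial is also symmetric and transitive.
(A) [R]p → [R][R]p (axiom 4) characterises the transitive frames. Every such R is transitive — valid.
(B) ⟨R⟩[R]p → [R]p is the dual of axiom 5; it is valid on a frame exactly when R is euclidean. Every such R is euclidean, so valid.
(C) p → [R]⟨R⟩p (axiom B) characterises the symmetric frames. Every such R is symmetric — valid.
(D) [R]p → ⟨R⟩p is axiom D; it is valid on a frame exactly when R is serial. Every such R is serial, so valid.

A, B, C, D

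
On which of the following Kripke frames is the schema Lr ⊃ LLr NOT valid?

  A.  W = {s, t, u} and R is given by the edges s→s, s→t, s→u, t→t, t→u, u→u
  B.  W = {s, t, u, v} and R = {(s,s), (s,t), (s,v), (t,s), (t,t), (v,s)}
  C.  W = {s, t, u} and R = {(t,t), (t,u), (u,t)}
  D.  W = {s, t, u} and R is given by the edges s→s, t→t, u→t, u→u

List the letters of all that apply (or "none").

B, C

The schema Lr ⊃ LLr is axiom 4; it is valid on a frame iff R is transitive.
(A) R is transitive (R is closed under composition), so the schema is valid here.
(B) R is not transitive (t R s and s R v but not t R v), so the schema fails here.
(C) R is not transitive (u R t and t R u but not u R u), so the schema fails here.
(D) R is transitive (R is closed under composition), so the schema is valid here.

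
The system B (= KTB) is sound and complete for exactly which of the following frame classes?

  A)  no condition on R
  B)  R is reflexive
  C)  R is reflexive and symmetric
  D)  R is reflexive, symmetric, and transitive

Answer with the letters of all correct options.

(A) this class determines K, not B (= KTB).
(B) this class determines T (= KT), not B (= KTB).
(C) B (= KTB) is sound and complete for exactly this class.
(D) this class determines S5, not B (= KTB).

C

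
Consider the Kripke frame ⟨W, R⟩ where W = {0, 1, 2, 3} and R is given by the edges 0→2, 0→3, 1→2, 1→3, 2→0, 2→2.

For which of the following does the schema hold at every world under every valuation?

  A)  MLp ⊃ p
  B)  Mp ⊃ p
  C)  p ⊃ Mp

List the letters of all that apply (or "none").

none

R is not reflexive: not 0 R 0.
R is not symmetric: 0 R 3 but not 3 R 0.
R is not a subset of the identity: 0 R 2 with 0 ≠ 2.
(A) the dual of axiom B: valid iff R is symmetric. R is not symmetric — not valid.
(B) Mp ⊃ p (the converse of T) corresponds to R being a subset of the identity. Here R ⊄ identity, so not valid.
(C) the dual of axiom T: valid iff R is reflexive. R is not reflexive — not valid.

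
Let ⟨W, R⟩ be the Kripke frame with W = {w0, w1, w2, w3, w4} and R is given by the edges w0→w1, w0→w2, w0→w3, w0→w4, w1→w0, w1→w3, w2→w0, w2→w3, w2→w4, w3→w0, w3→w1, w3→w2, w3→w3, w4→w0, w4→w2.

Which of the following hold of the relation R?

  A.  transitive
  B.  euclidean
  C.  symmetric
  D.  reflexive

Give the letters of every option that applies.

(A) not transitive: w0 R w1 and w1 R w0 but not w0 R w0.
(B) not euclidean: w0 R w1 and w0 R w2 but not w1 R w2.
(C) symmetric: every R-edge is matched by its reverse.
(D) not reflexive: not w0 R w0.

C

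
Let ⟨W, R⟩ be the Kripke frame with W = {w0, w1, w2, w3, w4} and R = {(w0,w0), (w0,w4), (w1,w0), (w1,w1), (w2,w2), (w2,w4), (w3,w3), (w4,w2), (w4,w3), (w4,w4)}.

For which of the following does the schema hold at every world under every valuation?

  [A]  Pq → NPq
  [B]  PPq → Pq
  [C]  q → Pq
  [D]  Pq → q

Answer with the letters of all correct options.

R is reflexive: each world relates to itself.
R is not transitive: w0 R w4 and w4 R w2 but not w0 R w2.
R is not euclidean: w0 R w4 and w0 R w0 but not w4 R w0.
R is not a subset of the identity: w0 R w4 with w0 ≠ w4.
(A) Pq → NPq is axiom 5; it is valid on a frame exactly when R is euclidean. R is not euclidean, so not valid.
(B) PPq → Pq is the dual of axiom 4; it is valid on a frame exactly when R is transitive. R is not transitive, so not valid.
(C) q → Pq (the dual of axiom T) characterises the reflexive frames. R is reflexive — valid.
(D) Pq → q is valid only on frames where every R-edge is a self-loop. Here R ⊄ identity — not valid.

C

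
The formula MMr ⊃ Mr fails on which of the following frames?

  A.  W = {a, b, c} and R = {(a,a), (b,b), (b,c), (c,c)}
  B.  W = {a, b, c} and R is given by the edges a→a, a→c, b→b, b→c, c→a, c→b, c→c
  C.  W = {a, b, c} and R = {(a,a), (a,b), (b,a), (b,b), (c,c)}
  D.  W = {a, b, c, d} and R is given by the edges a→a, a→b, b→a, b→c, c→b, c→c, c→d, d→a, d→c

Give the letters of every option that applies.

B, D

The schema MMr ⊃ Mr is the dual of axiom 4; it is valid on a frame iff R is transitive.
(A) R is transitive (R is closed under composition), so the schema is valid here.
(B) R is not transitive (a R c and c R b but not a R b), so the schema fails here.
(C) R is transitive (R is closed under composition), so the schema is valid here.
(D) R is not transitive (a R b and b R c but not a R c), so the schema fails here.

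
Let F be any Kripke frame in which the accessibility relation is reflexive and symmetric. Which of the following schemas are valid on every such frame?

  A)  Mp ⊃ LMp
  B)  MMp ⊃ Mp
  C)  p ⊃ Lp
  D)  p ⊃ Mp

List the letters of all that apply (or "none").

Reflexive relations are serial.
(A) Mp ⊃ LMp is axiom 5; it is valid on a frame exactly when R is euclidean. Such an R need not be euclidean, so not valid.
(B) the dual of axiom 4: valid iff R is transitive. Such an R need not be transitive — not valid.
(C) p ⊃ Lp is valid only on frames where every R-edge is a self-loop. Such an R need not be a subset of the identity — not valid.
(D) p ⊃ Mp is the dual of axiom T; it is valid on a frame exactly when R is reflexive. Every such R is reflexive, so valid.

D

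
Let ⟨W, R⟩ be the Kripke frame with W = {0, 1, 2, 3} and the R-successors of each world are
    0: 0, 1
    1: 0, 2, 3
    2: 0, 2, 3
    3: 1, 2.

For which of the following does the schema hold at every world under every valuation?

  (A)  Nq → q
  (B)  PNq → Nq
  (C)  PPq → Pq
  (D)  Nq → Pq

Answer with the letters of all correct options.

D

R is not reflexive: not 1 R 1.
R is not transitive: 0 R 1 and 1 R 2 but not 0 R 2.
R is not euclidean: 1 R 0 and 1 R 2 but not 0 R 2.
R is serial: every world has an R-successor.
(A) axiom T: valid iff R is reflexive. R is not reflexive — not valid.
(B) PNq → Nq is the dual of axiom 5, which corresponds to the euclidean property. R is not euclidean — not valid.
(C) PPq → Pq (the dual of axiom 4) characterises the transitive frames. R is not transitive — not valid.
(D) Nq → Pq is axiom D; it is valid on a frame exactly when R is serial. R is serial, so valid.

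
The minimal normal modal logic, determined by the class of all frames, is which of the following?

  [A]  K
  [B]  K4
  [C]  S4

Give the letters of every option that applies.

A

(A) K is determined by exactly this class.
(B) K4 is determined by the class of transitive frames.
(C) S4 is determined by the class of reflexive and transitive frames.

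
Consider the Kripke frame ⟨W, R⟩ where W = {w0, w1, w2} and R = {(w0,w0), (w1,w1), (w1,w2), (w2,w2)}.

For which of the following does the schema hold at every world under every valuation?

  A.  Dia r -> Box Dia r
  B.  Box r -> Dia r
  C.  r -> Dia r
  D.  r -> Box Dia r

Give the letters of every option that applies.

R is reflexive: each world relates to itself.
R is not symmetric: w1 R w2 but not w2 R w1.
R is not euclidean: w1 R w2 and w1 R w1 but not w2 R w1.
R is serial: every world has an R-successor.
(A) Dia r -> Box Dia r is axiom 5; it is valid on a frame exactly when R is euclidean. R is not euclidean, so not valid.
(B) Box r -> Dia r is axiom D; it is valid on a frame exactly when R is serial. R is serial, so valid.
(C) r -> Dia r is the dual of axiom T; it is valid on a frame exactly when R is reflexive. R is reflexive, so valid.
(D) r -> Box Dia r (axiom B) characterises the symmetric frames. R is not symmetric — not valid.

B, C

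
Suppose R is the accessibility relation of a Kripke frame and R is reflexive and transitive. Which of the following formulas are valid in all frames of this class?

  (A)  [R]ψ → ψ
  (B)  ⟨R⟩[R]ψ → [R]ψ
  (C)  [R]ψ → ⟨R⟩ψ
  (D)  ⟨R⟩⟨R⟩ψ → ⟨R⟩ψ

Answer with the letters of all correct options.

A, C, D

Reflexive relations are serial.
(A) axiom T: valid iff R is reflexive. Every such R is reflexive — valid.
(B) ⟨R⟩[R]ψ → [R]ψ is the dual of axiom 5; it is valid on a frame exactly when R is euclidean. Such an R need not be euclidean, so not valid.
(C) axiom D: valid iff R is serial. Every such R is serial — valid.
(D) the dual of axiom 4: valid iff R is transitive. Every such R is transitive — valid.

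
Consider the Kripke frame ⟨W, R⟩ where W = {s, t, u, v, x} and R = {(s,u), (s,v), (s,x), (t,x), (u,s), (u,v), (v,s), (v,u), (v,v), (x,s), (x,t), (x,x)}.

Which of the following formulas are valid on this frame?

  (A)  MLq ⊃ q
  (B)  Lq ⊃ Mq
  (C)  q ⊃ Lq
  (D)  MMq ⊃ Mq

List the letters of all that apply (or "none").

A, B

R is symmetric: every R-edge is matched by its reverse.
R is not transitive: s R u and u R s but not s R s.
R is serial: every world has an R-successor.
R is not a subset of the identity: s R u with s ≠ u.
(A) MLq ⊃ q is the dual of axiom B; it is valid on a frame exactly when R is symmetric. R is symmetric, so valid.
(B) Lq ⊃ Mq is axiom D; it is valid on a frame exactly when R is serial. R is serial, so valid.
(C) q ⊃ Lq is equivalent to ◇p→p; it holds exactly when R ⊆ identity. Here R ⊄ identity — not valid.
(D) MMq ⊃ Mq is the dual of axiom 4, which corresponds to transitivity. R is not transitive — not valid.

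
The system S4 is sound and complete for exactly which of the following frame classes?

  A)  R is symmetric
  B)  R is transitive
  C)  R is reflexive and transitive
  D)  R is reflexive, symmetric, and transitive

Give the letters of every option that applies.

C

(A) this class determines KB, not S4.
(B) this class determines K4, not S4.
(C) S4 is sound and complete for exactly this class.
(D) this class determines S5, not S4.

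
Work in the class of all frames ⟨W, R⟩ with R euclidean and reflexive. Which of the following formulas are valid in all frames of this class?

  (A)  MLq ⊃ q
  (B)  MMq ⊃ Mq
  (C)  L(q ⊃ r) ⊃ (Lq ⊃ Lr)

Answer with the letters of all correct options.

A reflexive euclidean relation is also symmetric (from wRw and wRv the euclidean condition gives vRw) and hence transitive; it is an equivalence relation.
(A) MLq ⊃ q is the dual of axiom B, which corresponds to symmetry. Every such R is symmetric — valid.
(B) the dual of axiom 4: valid iff R is transitive. Every such R is transitive — valid.
(C) L(q ⊃ r) ⊃ (Lq ⊃ Lr) is axiom K, valid on every Kripke frame — valid.

A, B, C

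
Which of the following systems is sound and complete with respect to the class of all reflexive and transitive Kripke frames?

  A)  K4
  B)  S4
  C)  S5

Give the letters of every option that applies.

(A) K4 is determined by the class of transitive frames.
(B) S4 is determined by exactly this class.
(C) S5 is determined by the class of reflexive, symmetric, and transitive frames.

B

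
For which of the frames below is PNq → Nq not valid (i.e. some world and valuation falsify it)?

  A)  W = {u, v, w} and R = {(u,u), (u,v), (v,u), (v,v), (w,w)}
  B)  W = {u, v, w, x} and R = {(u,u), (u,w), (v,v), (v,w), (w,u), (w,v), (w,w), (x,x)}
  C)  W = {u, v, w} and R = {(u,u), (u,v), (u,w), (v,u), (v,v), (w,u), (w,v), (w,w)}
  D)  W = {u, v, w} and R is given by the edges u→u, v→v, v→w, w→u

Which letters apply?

The schema PNq → Nq is the dual of axiom 5; it is valid on a frame iff R is euclidean.
(A) R is euclidean (any two R-successors of the same world are R-related), so the schema is valid here.
(B) R is not euclidean (w R u and w R v but not u R v), so the schema fails here.
(C) R is not euclidean (u R v and u R w but not v R w), so the schema fails here.
(D) R is not euclidean (v R w and v R v but not w R v), so the schema fails here.

B, C, D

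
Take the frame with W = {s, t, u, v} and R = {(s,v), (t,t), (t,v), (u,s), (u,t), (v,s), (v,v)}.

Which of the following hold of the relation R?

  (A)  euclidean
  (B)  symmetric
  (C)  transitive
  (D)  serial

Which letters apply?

D

(A) not euclidean: t R v and t R t but not v R t.
(B) not symmetric: t R v but not v R t.
(C) not transitive: s R v and v R s but not s R s.
(D) serial: every world has an R-successor.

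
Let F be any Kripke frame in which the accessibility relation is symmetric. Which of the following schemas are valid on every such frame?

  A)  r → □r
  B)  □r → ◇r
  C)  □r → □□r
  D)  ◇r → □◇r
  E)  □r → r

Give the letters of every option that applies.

none

(A) r → □r (equivalent to ◇p→p) corresponds to R being a subset of the identity. Such an R need not be a subset of the identity, so not valid.
(B) □r → ◇r (axiom D) characterises the serial frames. Such an R need not be serial — not valid.
(C) □r → □□r is axiom 4; it is valid on a frame exactly when R is transitive. Such an R need not be transitive, so not valid.
(D) ◇r → □◇r is axiom 5, which corresponds to the euclidean property. Such an R need not be euclidean — not valid.
(E) axiom T: valid iff R is reflexive. Such an R need not be reflexive — not valid.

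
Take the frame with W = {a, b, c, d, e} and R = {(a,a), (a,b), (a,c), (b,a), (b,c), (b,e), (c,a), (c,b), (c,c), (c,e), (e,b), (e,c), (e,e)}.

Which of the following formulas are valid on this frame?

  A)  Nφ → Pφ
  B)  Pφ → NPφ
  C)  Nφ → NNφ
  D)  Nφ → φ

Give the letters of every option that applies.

none

R is not reflexive: not b R b.
R is not transitive: a R b and b R e but not a R e.
R is not euclidean: b R a and b R e but not a R e.
R is not serial: d has no R-successor.
(A) Nφ → Pφ is axiom D; it is valid on a frame exactly when R is serial. R is not serial, so not valid.
(B) Pφ → NPφ (axiom 5) characterises the euclidean frames. R is not euclidean — not valid.
(C) Nφ → NNφ is axiom 4, which corresponds to transitivity. R is not transitive — not valid.
(D) axiom T: valid iff R is reflexive. R is not reflexive — not valid.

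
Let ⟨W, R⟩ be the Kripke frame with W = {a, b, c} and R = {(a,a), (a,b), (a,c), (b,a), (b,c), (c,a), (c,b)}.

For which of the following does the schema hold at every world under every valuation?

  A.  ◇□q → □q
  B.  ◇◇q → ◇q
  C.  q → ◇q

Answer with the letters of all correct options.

none

R is not reflexive: not b R b.
R is not transitive: b R a and a R b but not b R b.
R is not euclidean: a R b and a R b but not b R b.
(A) ◇□q → □q is the dual of axiom 5, which corresponds to the euclidean property. R is not euclidean — not valid.
(B) the dual of axiom 4: valid iff R is transitive. R is not transitive — not valid.
(C) q → ◇q is the dual of axiom T, which corresponds to reflexivity. R is not reflexive — not valid.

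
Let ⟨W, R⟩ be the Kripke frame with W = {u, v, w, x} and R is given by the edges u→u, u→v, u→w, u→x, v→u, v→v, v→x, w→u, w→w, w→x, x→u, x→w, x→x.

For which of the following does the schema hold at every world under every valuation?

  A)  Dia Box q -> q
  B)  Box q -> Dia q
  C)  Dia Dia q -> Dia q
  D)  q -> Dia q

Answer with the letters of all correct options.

R is reflexive: each world relates to itself.
R is not symmetric: v R x but not x R v.
R is not transitive: v R u and u R w but not v R w.
R is serial: every world has an R-successor.
(A) Dia Box q -> q (the dual of axiom B) characterises the symmetric frames. R is not symmetric — not valid.
(B) Box q -> Dia q is axiom D; it is valid on a frame exactly when R is serial. R is serial, so valid.
(C) the dual of axiom 4: valid iff R is transitive. R is not transitive — not valid.
(D) q -> Dia q is the dual of axiom T, which corresponds to reflexivity. R is reflexive — valid.

B, D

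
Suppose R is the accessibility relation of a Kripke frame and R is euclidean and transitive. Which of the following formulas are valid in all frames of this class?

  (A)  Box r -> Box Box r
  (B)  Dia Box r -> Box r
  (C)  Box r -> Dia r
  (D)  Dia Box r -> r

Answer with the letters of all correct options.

(A) axiom 4: valid iff R is transitive. Every such R is transitive — valid.
(B) Dia Box r -> Box r is the dual of axiom 5, which corresponds to the euclidean property. Every such R is euclidean — valid.
(C) axiom D: valid iff R is serial. Such an R need not be serial — not valid.
(D) Dia Box r -> r is the dual of axiom B; it is valid on a frame exactly when R is symmetric. Such an R need not be symmetric, so not valid.

A, B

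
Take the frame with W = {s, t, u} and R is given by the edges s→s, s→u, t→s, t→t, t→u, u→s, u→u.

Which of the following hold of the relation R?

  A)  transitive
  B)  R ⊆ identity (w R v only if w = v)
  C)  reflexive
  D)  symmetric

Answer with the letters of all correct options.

A, C

(A) transitive: R is closed under composition.
(B) not ⊆ identity: s R u with s ≠ u.
(C) reflexive: each world relates to itself.
(D) not symmetric: t R s but not s R t.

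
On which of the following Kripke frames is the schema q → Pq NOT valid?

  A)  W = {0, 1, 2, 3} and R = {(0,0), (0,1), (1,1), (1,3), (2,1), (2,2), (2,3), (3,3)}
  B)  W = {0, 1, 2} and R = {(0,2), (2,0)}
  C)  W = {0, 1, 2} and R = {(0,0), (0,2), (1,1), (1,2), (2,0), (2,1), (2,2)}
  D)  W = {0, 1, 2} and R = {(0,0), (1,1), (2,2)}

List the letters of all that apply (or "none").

B

The schema q → Pq is the dual of axiom T; it is valid on a frame iff R is reflexive.
(A) R is reflexive (each world relates to itself), so the schema is valid here.
(B) R is not reflexive (not 0 R 0), so the schema fails here.
(C) R is reflexive (each world relates to itself), so the schema is valid here.
(D) R is reflexive (each world relates to itself), so the schema is valid here.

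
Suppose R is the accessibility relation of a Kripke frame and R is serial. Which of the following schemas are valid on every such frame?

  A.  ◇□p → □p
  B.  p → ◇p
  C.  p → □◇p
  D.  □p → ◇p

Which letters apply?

D

(A) the dual of axiom 5: valid iff R is euclidean. Such an R need not be euclidean — not valid.
(B) the dual of axiom T: valid iff R is reflexive. Such an R need not be reflexive — not valid.
(C) axiom B: valid iff R is symmetric. Such an R need not be symmetric — not valid.
(D) □p → ◇p is axiom D; it is valid on a frame exactly when R is serial. Every such R is serial, so valid.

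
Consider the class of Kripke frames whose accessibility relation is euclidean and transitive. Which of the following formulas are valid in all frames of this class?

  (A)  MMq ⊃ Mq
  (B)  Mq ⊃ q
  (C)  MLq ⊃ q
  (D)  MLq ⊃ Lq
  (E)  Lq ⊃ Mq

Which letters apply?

A, D

(A) MMq ⊃ Mq is the dual of axiom 4, which corresponds to transitivity. Every such R is transitive — valid.
(B) Mq ⊃ q is the converse of T; it holds exactly when R ⊆ identity. Such an R need not be a subset of the identity — not valid.
(C) MLq ⊃ q is the dual of axiom B; it is valid on a frame exactly when R is symmetric. Such an R need not be symmetric, so not valid.
(D) MLq ⊃ Lq is the dual of axiom 5; it is valid on a frame exactly when R is euclidean. Every such R is euclidean, so valid.
(E) Lq ⊃ Mq is axiom D; it is valid on a frame exactly when R is serial. Such an R need not be serial, so not valid.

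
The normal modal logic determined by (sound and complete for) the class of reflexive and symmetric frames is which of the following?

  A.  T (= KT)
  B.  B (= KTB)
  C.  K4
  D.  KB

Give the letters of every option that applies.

B

(A) T (= KT) is determined by the class of reflexive frames.
(B) B (= KTB) is determined by exactly this class.
(C) K4 is determined by the class of transitive frames.
(D) KB is determined by the class of symmetric frames.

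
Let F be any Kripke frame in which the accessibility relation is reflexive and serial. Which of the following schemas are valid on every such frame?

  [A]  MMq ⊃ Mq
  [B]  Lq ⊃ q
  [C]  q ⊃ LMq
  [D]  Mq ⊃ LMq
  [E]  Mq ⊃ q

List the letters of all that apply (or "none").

(A) MMq ⊃ Mq is the dual of axiom 4; it is valid on a frame exactly when R is transitive. Such an R need not be transitive, so not valid.
(B) axiom T: valid iff R is reflexive. Every such R is reflexive — valid.
(C) axiom B: valid iff R is symmetric. Such an R need not be symmetric — not valid.
(D) Mq ⊃ LMq is axiom 5, which corresponds to the euclidean property. Such an R need not be euclidean — not valid.
(E) Mq ⊃ q (the converse of T) corresponds to R being a subset of the identity. Such an R need not be a subset of the identity, so not valid.

B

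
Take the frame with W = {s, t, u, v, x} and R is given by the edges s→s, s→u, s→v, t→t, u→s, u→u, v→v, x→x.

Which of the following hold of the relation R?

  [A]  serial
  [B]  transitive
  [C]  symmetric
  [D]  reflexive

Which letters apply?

(A) serial: every world has an R-successor.
(B) not transitive: u R s and s R v but not u R v.
(C) not symmetric: s R v but not v R s.
(D) reflexive: each world relates to itself.

A, D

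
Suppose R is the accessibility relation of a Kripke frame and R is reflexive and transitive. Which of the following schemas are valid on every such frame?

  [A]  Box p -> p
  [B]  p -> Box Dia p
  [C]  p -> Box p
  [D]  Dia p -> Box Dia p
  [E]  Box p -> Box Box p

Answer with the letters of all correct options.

Reflexive relations are serial.
(A) Box p -> p is axiom T; it is valid on a frame exactly when R is reflexive. Every such R is reflexive, so valid.
(B) p -> Box Dia p is axiom B, which corresponds to symmetry. Such an R need not be symmetric — not valid.
(C) p -> Box p is equivalent to ◇p→p; it holds exactly when R ⊆ identity. Such an R need not be a subset of the identity — not valid.
(D) Dia p -> Box Dia p is axiom 5, which corresponds to the euclidean property. Such an R need not be euclidean — not valid.
(E) Box p -> Box Box p is axiom 4; it is valid on a frame exactly when R is transitive. Every such R is transitive, so valid.

A, E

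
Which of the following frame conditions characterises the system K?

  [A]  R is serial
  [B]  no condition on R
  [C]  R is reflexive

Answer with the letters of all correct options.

B

(A) this class determines D, not K.
(B) K is sound and complete for exactly this class.
(C) this class determines T (= KT), not K.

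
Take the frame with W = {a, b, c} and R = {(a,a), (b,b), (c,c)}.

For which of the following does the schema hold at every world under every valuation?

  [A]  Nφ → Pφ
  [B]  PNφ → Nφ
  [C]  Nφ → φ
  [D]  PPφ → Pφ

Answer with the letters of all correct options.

R is reflexive: each world relates to itself.
R is transitive: R is closed under composition.
R is euclidean: any two R-successors of the same world are R-related.
R is serial: every world has an R-successor.
(A) Nφ → Pφ (axiom D) characterises the serial frames. R is serial — valid.
(B) PNφ → Nφ (the dual of axiom 5) characterises the euclidean frames. R is euclidean — valid.
(C) Nφ → φ is axiom T, which corresponds to reflexivity. R is reflexive — valid.
(D) PPφ → Pφ is the dual of axiom 4, which corresponds to transitivity. R is transitive — valid.

A, B, C, D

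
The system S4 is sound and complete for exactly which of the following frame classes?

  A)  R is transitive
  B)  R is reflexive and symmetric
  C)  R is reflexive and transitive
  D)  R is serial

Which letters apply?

C

(A) this class determines K4, not S4.
(B) this class determines B (= KTB), not S4.
(C) S4 is sound and complete for exactly this class.
(D) this class determines D, not S4.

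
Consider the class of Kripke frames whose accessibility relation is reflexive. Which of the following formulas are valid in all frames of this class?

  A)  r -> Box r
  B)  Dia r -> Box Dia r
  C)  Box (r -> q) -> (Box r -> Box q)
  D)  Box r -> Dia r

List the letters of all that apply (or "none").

C, D

A reflexive relation is serial.
(A) r -> Box r is valid only on frames where every R-edge is a self-loop. Such an R need not be a subset of the identity — not valid.
(B) Dia r -> Box Dia r is axiom 5, which corresponds to the euclidean property. Such an R need not be euclidean — not valid.
(C) this is just K, valid on every normal frame.
(D) Box r -> Dia r (axiom D) characterises the serial frames. Every such R is serial — valid.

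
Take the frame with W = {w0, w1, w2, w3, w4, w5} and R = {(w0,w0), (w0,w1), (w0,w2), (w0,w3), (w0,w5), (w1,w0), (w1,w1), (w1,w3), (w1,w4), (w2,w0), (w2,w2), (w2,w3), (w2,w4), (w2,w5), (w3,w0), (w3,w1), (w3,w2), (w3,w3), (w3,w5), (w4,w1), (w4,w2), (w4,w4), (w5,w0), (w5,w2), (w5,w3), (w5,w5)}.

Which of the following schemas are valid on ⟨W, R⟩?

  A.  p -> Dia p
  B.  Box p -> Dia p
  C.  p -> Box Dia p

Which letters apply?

A, B, C

R is reflexive: each world relates to itself.
R is symmetric: every R-edge is matched by its reverse.
R is serial: every world has an R-successor.
(A) the dual of axiom T: valid iff R is reflexive. R is reflexive — valid.
(B) Box p -> Dia p is axiom D; it is valid on a frame exactly when R is serial. R is serial, so valid.
(C) axiom B: valid iff R is symmetric. R is symmetric — valid.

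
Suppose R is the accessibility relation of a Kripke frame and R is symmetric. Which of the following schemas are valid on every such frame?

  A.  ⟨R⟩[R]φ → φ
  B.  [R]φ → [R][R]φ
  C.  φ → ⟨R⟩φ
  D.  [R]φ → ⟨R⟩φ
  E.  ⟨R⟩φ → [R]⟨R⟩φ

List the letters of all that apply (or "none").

(A) ⟨R⟩[R]φ → φ is the dual of axiom B, which corresponds to symmetry. Every such R is symmetric — valid.
(B) [R]φ → [R][R]φ is axiom 4; it is valid on a frame exactly when R is transitive. Such an R need not be transitive, so not valid.
(C) φ → ⟨R⟩φ (the dual of axiom T) characterises the reflexive frames. Such an R need not be reflexive — not valid.
(D) [R]φ → ⟨R⟩φ (axiom D) characterises the serial frames. Such an R need not be serial — not valid.
(E) axiom 5: valid iff R is euclidean. Such an R need not be euclidean — not valid.

A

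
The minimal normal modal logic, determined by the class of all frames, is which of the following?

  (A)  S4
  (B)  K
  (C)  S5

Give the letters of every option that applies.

(A) S4 is determined by the class of reflexive and transitive frames.
(B) K is determined by exactly this class.
(C) S5 is determined by the class of reflexive, symmetric, and transitive frames.

B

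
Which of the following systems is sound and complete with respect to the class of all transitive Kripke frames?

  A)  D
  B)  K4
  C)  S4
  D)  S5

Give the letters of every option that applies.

(A) D is determined by the class of serial frames.
(B) K4 is determined by exactly this class.
(C) S4 is determined by the class of reflexive and transitive frames.
(D) S5 is determined by the class of reflexive, symmetric, and transitive frames.

B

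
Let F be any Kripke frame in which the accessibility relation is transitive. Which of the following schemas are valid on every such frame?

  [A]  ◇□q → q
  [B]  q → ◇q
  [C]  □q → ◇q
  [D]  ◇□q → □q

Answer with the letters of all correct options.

none

(A) ◇□q → q (the dual of axiom B) characterises the symmetric frames. Such an R need not be symmetric — not valid.
(B) q → ◇q is the dual of axiom T; it is valid on a frame exactly when R is reflexive. Such an R need not be reflexive, so not valid.
(C) □q → ◇q is axiom D; it is valid on a frame exactly when R is serial. Such an R need not be serial, so not valid.
(D) ◇□q → □q is the dual of axiom 5, which corresponds to the euclidean property. Such an R need not be euclidean — not valid.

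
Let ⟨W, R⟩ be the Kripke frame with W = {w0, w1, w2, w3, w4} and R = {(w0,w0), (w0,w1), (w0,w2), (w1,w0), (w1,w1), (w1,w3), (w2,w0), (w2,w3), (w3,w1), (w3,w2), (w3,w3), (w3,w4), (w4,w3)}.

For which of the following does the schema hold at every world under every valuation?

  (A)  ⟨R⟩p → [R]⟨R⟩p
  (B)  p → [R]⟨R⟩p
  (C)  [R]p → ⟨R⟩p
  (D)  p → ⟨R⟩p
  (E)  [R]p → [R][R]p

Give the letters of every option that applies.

B, C

R is not reflexive: not w2 R w2.
R is symmetric: every R-edge is matched by its reverse.
R is not transitive: w0 R w1 and w1 R w3 but not w0 R w3.
R is not euclidean: w0 R w1 and w0 R w2 but not w1 R w2.
R is serial: every world has an R-successor.
(A) ⟨R⟩p → [R]⟨R⟩p (axiom 5) characterises the euclidean frames. R is not euclidean — not valid.
(B) p → [R]⟨R⟩p (axiom B) characterises the symmetric frames. R is symmetric — valid.
(C) [R]p → ⟨R⟩p is axiom D; it is valid on a frame exactly when R is serial. R is serial, so valid.
(D) p → ⟨R⟩p (the dual of axiom T) characterises the reflexive frames. R is not reflexive — not valid.
(E) [R]p → [R][R]p (axiom 4) characterises the transitive frames. R is not transitive — not valid.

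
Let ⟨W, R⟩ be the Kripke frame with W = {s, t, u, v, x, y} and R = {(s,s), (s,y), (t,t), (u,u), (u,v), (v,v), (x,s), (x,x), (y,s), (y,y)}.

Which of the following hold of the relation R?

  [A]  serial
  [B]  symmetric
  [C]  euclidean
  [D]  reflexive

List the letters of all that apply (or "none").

(A) serial: every world has an R-successor.
(B) not symmetric: u R v but not v R u.
(C) not euclidean: u R v and u R u but not v R u.
(D) reflexive: each world relates to itself.

A, D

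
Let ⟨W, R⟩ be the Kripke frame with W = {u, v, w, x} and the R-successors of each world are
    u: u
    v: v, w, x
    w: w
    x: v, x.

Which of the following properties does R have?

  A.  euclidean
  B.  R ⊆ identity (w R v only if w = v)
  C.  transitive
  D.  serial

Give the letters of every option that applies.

D

(A) not euclidean: v R w and v R v but not w R v.
(B) not ⊆ identity: v R w with v ≠ w.
(C) not transitive: x R v and v R w but not x R w.
(D) serial: every world has an R-successor.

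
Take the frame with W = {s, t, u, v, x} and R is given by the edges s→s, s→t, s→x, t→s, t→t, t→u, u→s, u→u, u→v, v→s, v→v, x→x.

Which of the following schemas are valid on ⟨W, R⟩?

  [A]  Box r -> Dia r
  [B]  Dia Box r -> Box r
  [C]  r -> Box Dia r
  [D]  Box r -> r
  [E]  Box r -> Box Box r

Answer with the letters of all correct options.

R is reflexive: each world relates to itself.
R is not symmetric: s R x but not x R s.
R is not transitive: s R t and t R u but not s R u.
R is not euclidean: s R t and s R x but not t R x.
R is serial: every world has an R-successor.
(A) Box r -> Dia r is axiom D, which corresponds to seriality. R is serial — valid.
(B) Dia Box r -> Box r (the dual of axiom 5) characterises the euclidean frames. R is not euclidean — not valid.
(C) r -> Box Dia r is axiom B, which corresponds to symmetry. R is not symmetric — not valid.
(D) Box r -> r is axiom T; it is valid on a frame exactly when R is reflexive. R is reflexive, so valid.
(E) Box r -> Box Box r (axiom 4) characterises the transitive frames. R is not transitive — not valid.

A, D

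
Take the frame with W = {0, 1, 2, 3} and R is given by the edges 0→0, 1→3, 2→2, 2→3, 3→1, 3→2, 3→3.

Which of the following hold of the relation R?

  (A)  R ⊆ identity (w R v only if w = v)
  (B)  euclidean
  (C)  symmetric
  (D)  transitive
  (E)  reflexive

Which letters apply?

C

(A) not ⊆ identity: 1 R 3 with 1 ≠ 3.
(B) not euclidean: 3 R 1 and 3 R 2 but not 1 R 2.
(C) symmetric: every R-edge is matched by its reverse.
(D) not transitive: 1 R 3 and 3 R 1 but not 1 R 1.
(E) not reflexive: not 1 R 1.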